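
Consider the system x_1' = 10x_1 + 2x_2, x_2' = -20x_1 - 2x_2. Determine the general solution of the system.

x_1(t) = -C_1e^(4t)sin(2t) + C_2e^(4t)cos(2t), x_2(t) = 3C_1e^(4t)sin(2t) - C_1e^(4t)cos(2t) - C_2e^(4t)sin(2t) - 3C_2e^(4t)cos(2t)

Coefficient matrix A = [[10, 2], [-20, -2]].
Characteristic polynomial det(A - λI) = λ^2 - 8λ + 20 = 0.
Eigenvalues λ = 4 ± 2i (complex conjugate pair).
For λ=4+2i: an eigenvector is (0,-1) - i(-1,3) = (0 + i, -1 - 3i).
A real fundamental pair from Re and Im of e^((4+2i)t)v: X_1 = e^(4t)(cos(2t)·(0,-1) + sin(2t)·(-1,3)), X_2 = e^(4t)(sin(2t)·(0,-1) - cos(2t)·(-1,3)).
General solution: C_1X_1 + C_2X_2.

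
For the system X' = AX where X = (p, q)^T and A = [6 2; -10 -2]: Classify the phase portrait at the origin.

unstable spiral

A = [[6,2],[-10,-2]]; det(A-λI) = λ^2 - 4λ + 8.
λ = 2 ± 2i: positive real part.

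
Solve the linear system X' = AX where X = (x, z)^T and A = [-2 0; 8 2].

x(t) = -K_2e^(-2t), z(t) = -K_1e^(2t) + 2K_2e^(-2t)

Coefficient matrix A = [[-2, 0], [8, 2]].
Characteristic polynomial det(A - λI) = λ^2 - 4 = 0.
Eigenvalues λ = 2, -2.
For λ=2: (A-λI) row 1 is [-4, 0], so an eigenvector is (0, -1).
For λ=-2: (A-λI) row 2 is [8, 4], so an eigenvector is (-1, 2).
General solution: K_1e^(2t)(0,-1) + K_2e^(-2t)(-1,2).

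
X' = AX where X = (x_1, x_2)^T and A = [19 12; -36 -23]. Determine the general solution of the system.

Coefficient matrix A = [[19, 12], [-36, -23]].
Characteristic polynomial det(A - λI) = λ^2 + 4λ - 5 = 0.
Eigenvalues λ = 1, -5.
For λ=1: (A-λI) row 1 is [18, 12], so an eigenvector is (2, -3).
For λ=-5: (A-λI) row 1 is [24, 12], so an eigenvector is (1, -2).
General solution: c_1e^(t)(2,-3) + c_2e^(-5t)(1,-2).

x_1(t) = 2c_1e^(t) + c_2e^(-5t), x_2(t) = -3c_1e^(t) - 2c_2e^(-5t)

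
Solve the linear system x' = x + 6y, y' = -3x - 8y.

Coefficient matrix A = [[1, 6], [-3, -8]].
Characteristic polynomial det(A - λI) = λ^2 + 7λ + 10 = 0.
Eigenvalues λ = -5, -2.
For λ=-5: (A-λI) row 1 is [6, 6], so an eigenvector is (-1, 1).
For λ=-2: (A-λI) row 1 is [3, 6], so an eigenvector is (-2, 1).
General solution: C_1e^(-5t)(-1,1) + C_2e^(-2t)(-2,1).

x(t) = -C_1e^(-5t) - 2C_2e^(-2t), y(t) = C_1e^(-5t) + C_2e^(-2t)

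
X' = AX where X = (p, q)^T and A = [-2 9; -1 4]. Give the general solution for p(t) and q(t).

p(t) = 3C_1e^(t) + 3C_2te^(t) - C_2e^(t), q(t) = C_1e^(t) + C_2te^(t)

Coefficient matrix A = [[-2, 9], [-1, 4]].
Characteristic polynomial det(A - λI) = λ^2 - 2λ + 1 = 0.
Single eigenvalue λ = 1 with algebraic multiplicity 2.
Eigenvector v = (3,1); generalized eigenvector w with (A-λI)w=v is (-1,0).
General solution: e^(t)[C_1·v + C_2·(t·v + w)].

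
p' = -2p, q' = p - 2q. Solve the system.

p(t) = -c_2e^(-2t), q(t) = -c_1e^(-2t) - c_2te^(-2t) + 3c_2e^(-2t)

Coefficient matrix A = [[-2, 0], [1, -2]].
Characteristic polynomial det(A - λI) = λ^2 + 4λ + 4 = 0.
Single eigenvalue λ = -2 with algebraic multiplicity 2.
Eigenvector v = (0,-1); generalized eigenvector w with (A-λI)w=v is (-1,3).
General solution: e^(-2t)[c_1·v + c_2·(t·v + w)].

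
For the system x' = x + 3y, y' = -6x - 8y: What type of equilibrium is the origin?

A = [[1,3],[-6,-8]]; det(A-λI) = λ^2 + 7λ + 10.
λ = -2, -5: both negative.

stable node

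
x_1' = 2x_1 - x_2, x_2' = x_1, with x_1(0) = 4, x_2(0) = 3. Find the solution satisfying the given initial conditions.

x_1(t) = te^(t) + 4e^(t), x_2(t) = te^(t) + 3e^(t)

Coefficient matrix A = [[2, -1], [1, 0]].
Characteristic polynomial det(A - λI) = λ^2 - 2λ + 1 = 0.
Single eigenvalue λ = 1 with algebraic multiplicity 2.
Eigenvector v = (-1,-1); generalized eigenvector w with (A-λI)w=v is (1,2).
General solution: e^(t)[C_1·v + C_2·(t·v + w)].
Applying x_1(0)=4, x_2(0)=3 gives C_1=-5, C_2=-1.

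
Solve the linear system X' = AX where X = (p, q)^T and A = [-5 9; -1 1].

Coefficient matrix A = [[-5, 9], [-1, 1]].
Characteristic polynomial det(A - λI) = λ^2 + 4λ + 4 = 0.
Single eigenvalue λ = -2 with algebraic multiplicity 2.
Eigenvector v = (3,1); generalized eigenvector w with (A-λI)w=v is (-1,0).
General solution: e^(-2t)[C_1·v + C_2·(t·v + w)].

p(t) = 3C_1e^(-2t) + 3C_2te^(-2t) - C_2e^(-2t), q(t) = C_1e^(-2t) + C_2te^(-2t)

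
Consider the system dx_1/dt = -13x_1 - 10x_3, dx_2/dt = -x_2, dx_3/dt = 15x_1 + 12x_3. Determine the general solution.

Coefficient matrix A = [[-13, 0, -10], [0, -1, 0], [15, 0, 12]].
det(A - λI) = 0 gives eigenvalues λ = -3, -1, 2.
For λ=-3: eigenvector (1,0,-1).
For λ=-1: eigenvector (0,1,0).
For λ=2: eigenvector (-2,0,3).
General solution: K_1e^(-3t)(1,0,-1) + K_2e^(-t)(0,1,0) + K_3e^(2t)(-2,0,3).

x_1(t) = K_1e^(-3t) - 2K_3e^(2t), x_2(t) = K_2e^(-t), x_3(t) = -K_1e^(-3t) + 3K_3e^(2t)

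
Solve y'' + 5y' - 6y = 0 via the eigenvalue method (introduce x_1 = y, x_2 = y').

Let x_1 = y, x_2 = y'. Then x_1' = x_2 and x_2' = 6x_1 - 5x_2.
A = [[0,1],[6,-5]]; det(A-λI) = λ^2 + 5λ - 6.
Eigenvalues λ = -6, 1 with eigenvectors (1,-6), (1,1).

y(t) = C_1e^(-6t) + C_2e^(t)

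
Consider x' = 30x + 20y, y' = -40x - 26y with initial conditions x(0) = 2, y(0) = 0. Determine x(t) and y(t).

Coefficient matrix A = [[30, 20], [-40, -26]].
Characteristic polynomial det(A - λI) = λ^2 - 4λ + 20 = 0.
Eigenvalues λ = 2 ± 4i (complex conjugate pair).
For λ=2+4i: an eigenvector is (-1,1) - i(-2,3) = (-1 + 2i, 1 - 3i).
A real fundamental pair from Re and Im of e^((2+4i)t)v: X_1 = e^(2t)(cos(4t)·(-1,1) + sin(4t)·(-2,3)), X_2 = e^(2t)(sin(4t)·(-1,1) - cos(4t)·(-2,3)).
General solution: K_1X_1 + K_2X_2.
Applying x(0)=2, y(0)=0 gives K_1=-6, K_2=-2.

x(t) = 14e^(2t)sin(4t) + 2e^(2t)cos(4t), y(t) = -20e^(2t)sin(4t)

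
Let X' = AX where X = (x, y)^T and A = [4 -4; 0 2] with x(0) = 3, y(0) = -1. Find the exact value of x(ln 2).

A = [[4,-4],[0,2]]; eigenvalues λ = 2, 4.
Eigenvectors: (-2,-1) for λ=2, (1,0) for λ=4.
From the initial condition, c_1 = 1, c_2 = 5.
x(ln 2) = (1)(2^2)(-2) + (5)(2^4)(1) = 72.

72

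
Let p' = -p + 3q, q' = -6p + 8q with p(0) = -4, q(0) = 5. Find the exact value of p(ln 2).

236

A = [[-1,3],[-6,8]]; eigenvalues λ = 2, 5.
Eigenvectors: (1,1) for λ=2, (-1,-2) for λ=5.
From the initial condition, c_1 = -13, c_2 = -9.
p(ln 2) = (-13)(2^2)(1) + (-9)(2^5)(-1) = 236.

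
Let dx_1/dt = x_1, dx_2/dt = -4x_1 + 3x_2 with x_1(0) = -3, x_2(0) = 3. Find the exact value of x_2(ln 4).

552

A = [[1,0],[-4,3]]; eigenvalues λ = 1, 3.
Eigenvectors: (1,2) for λ=1, (0,1) for λ=3.
From the initial condition, c_1 = -3, c_2 = 9.
x_2(ln 4) = (-3)(4^1)(2) + (9)(4^3)(1) = 552.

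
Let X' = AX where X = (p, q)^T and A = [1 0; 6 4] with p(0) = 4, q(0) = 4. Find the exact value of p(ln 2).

A = [[1,0],[6,4]]; eigenvalues λ = 1, 4.
Eigenvectors: (1,-2) for λ=1, (0,1) for λ=4.
From the initial condition, c_1 = 4, c_2 = 12.
p(ln 2) = (4)(2^1)(1) + (12)(2^4)(0) = 8.

8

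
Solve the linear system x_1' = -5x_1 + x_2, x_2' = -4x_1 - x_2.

x_1(t) = C_1e^(-3t) + C_2te^(-3t) - 2C_2e^(-3t), x_2(t) = 2C_1e^(-3t) + 2C_2te^(-3t) - 3C_2e^(-3t)

Coefficient matrix A = [[-5, 1], [-4, -1]].
Characteristic polynomial det(A - λI) = λ^2 + 6λ + 9 = 0.
Single eigenvalue λ = -3 with algebraic multiplicity 2.
Eigenvector v = (1,2); generalized eigenvector w with (A-λI)w=v is (-2,-3).
General solution: e^(-3t)[C_1·v + C_2·(t·v + w)].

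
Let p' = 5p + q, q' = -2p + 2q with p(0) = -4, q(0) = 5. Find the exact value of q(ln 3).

A = [[5,1],[-2,2]]; eigenvalues λ = 3, 4.
Eigenvectors: (-1,2) for λ=3, (-1,1) for λ=4.
From the initial condition, c_1 = 1, c_2 = 3.
q(ln 3) = (1)(3^3)(2) + (3)(3^4)(1) = 297.

297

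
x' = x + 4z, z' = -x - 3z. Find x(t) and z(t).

x(t) = 2c_1e^(-t) + 2c_2te^(-t) - c_2e^(-t), z(t) = -c_1e^(-t) - c_2te^(-t) + c_2e^(-t)

Coefficient matrix A = [[1, 4], [-1, -3]].
Characteristic polynomial det(A - λI) = λ^2 + 2λ + 1 = 0.
Single eigenvalue λ = -1 with algebraic multiplicity 2.
Eigenvector v = (2,-1); generalized eigenvector w with (A-λI)w=v is (-1,1).
General solution: e^(-t)[c_1·v + c_2·(t·v + w)].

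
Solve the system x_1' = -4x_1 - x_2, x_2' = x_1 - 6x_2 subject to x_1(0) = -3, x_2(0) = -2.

x_1(t) = -te^(-5t) - 3e^(-5t), x_2(t) = -te^(-5t) - 2e^(-5t)

Coefficient matrix A = [[-4, -1], [1, -6]].
Characteristic polynomial det(A - λI) = λ^2 + 10λ + 25 = 0.
Single eigenvalue λ = -5 with algebraic multiplicity 2.
Eigenvector v = (1,1); generalized eigenvector w with (A-λI)w=v is (-2,-3).
General solution: e^(-5t)[C_1·v + C_2·(t·v + w)].
Applying x_1(0)=-3, x_2(0)=-2 gives C_1=-5, C_2=-1.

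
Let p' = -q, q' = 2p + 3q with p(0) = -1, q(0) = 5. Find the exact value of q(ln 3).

A = [[0,-1],[2,3]]; eigenvalues λ = 1, 2.
Eigenvectors: (1,-1) for λ=1, (-1,2) for λ=2.
From the initial condition, c_1 = 3, c_2 = 4.
q(ln 3) = (3)(3^1)(-1) + (4)(3^2)(2) = 63.

63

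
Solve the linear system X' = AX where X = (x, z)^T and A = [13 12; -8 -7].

x(t) = -3c_1e^(5t) - c_2e^(t), z(t) = 2c_1e^(5t) + c_2e^(t)

Coefficient matrix A = [[13, 12], [-8, -7]].
Characteristic polynomial det(A - λI) = λ^2 - 6λ + 5 = 0.
Eigenvalues λ = 5, 1.
For λ=5: (A-λI) row 1 is [8, 12], so an eigenvector is (-3, 2).
For λ=1: (A-λI) row 1 is [12, 12], so an eigenvector is (-1, 1).
General solution: c_1e^(5t)(-3,2) + c_2e^(t)(-1,1).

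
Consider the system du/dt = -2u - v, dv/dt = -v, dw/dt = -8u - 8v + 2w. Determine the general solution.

Coefficient matrix A = [[-2, -1, 0], [0, -1, 0], [-8, -8, 2]].
det(A - λI) = 0 gives eigenvalues λ = -2, -1, 2.
For λ=-2: eigenvector (1,0,2).
For λ=-1: eigenvector (1,-1,0).
For λ=2: eigenvector (0,0,1).
General solution: c_1e^(-2t)(1,0,2) + c_2e^(-t)(1,-1,0) + c_3e^(2t)(0,0,1).

u(t) = c_1e^(-2t) + c_2e^(-t), v(t) = -c_2e^(-t), w(t) = 2c_1e^(-2t) + c_3e^(2t)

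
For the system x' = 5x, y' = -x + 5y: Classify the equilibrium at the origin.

unstable improper node

A = [[5,0],[-1,5]]; det(A-λI) = λ^2 - 10λ + 25.
repeated λ = 5 with a single eigenvector.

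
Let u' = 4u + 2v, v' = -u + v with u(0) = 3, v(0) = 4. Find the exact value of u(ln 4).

720

A = [[4,2],[-1,1]]; eigenvalues λ = 2, 3.
Eigenvectors: (-1,1) for λ=2, (-2,1) for λ=3.
From the initial condition, c_1 = 11, c_2 = -7.
u(ln 4) = (11)(4^2)(-1) + (-7)(4^3)(-2) = 720.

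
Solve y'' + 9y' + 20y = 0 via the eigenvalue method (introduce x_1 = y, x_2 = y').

Let x_1 = y, x_2 = y'. Then x_1' = x_2 and x_2' = -20x_1 - 9x_2.
A = [[0,1],[-20,-9]]; det(A-λI) = λ^2 + 9λ + 20.
Eigenvalues λ = -5, -4 with eigenvectors (1,-5), (1,-4).

y(t) = K_1e^(-5t) + K_2e^(-4t)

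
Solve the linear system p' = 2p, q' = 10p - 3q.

p(t) = C_1e^(2t), q(t) = 2C_1e^(2t) + C_2e^(-3t)

Coefficient matrix A = [[2, 0], [10, -3]].
Characteristic polynomial det(A - λI) = λ^2 + λ - 6 = 0.
Eigenvalues λ = 2, -3.
For λ=2: (A-λI) row 2 is [10, -5], so an eigenvector is (1, 2).
For λ=-3: (A-λI) row 1 is [5, 0], so an eigenvector is (0, 1).
General solution: C_1e^(2t)(1,2) + C_2e^(-3t)(0,1).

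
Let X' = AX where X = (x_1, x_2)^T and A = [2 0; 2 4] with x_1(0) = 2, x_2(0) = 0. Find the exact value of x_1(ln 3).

A = [[2,0],[2,4]]; eigenvalues λ = 4, 2.
Eigenvectors: (0,-1) for λ=4, (-1,1) for λ=2.
From the initial condition, c_1 = -2, c_2 = -2.
x_1(ln 3) = (-2)(3^4)(0) + (-2)(3^2)(-1) = 18.

18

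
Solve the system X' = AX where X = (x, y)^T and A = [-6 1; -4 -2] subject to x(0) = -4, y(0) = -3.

Coefficient matrix A = [[-6, 1], [-4, -2]].
Characteristic polynomial det(A - λI) = λ^2 + 8λ + 16 = 0.
Single eigenvalue λ = -4 with algebraic multiplicity 2.
Eigenvector v = (-1,-2); generalized eigenvector w with (A-λI)w=v is (-1,-3).
General solution: e^(-4t)[K_1·v + K_2·(t·v + w)].
Applying x(0)=-4, y(0)=-3 gives K_1=9, K_2=-5.

x(t) = 5te^(-4t) - 4e^(-4t), y(t) = 10te^(-4t) - 3e^(-4t)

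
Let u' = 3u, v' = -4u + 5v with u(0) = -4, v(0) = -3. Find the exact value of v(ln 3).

A = [[3,0],[-4,5]]; eigenvalues λ = 3, 5.
Eigenvectors: (-1,-2) for λ=3, (0,-1) for λ=5.
From the initial condition, c_1 = 4, c_2 = -5.
v(ln 3) = (4)(3^3)(-2) + (-5)(3^5)(-1) = 999.

999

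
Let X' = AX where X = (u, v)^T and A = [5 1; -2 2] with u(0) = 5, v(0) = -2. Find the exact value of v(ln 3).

A = [[5,1],[-2,2]]; eigenvalues λ = 3, 4.
Eigenvectors: (-1,2) for λ=3, (1,-1) for λ=4.
From the initial condition, c_1 = 3, c_2 = 8.
v(ln 3) = (3)(3^3)(2) + (8)(3^4)(-1) = -486.

-486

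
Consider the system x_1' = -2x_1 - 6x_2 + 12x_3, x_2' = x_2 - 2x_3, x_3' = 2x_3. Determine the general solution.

Coefficient matrix A = [[-2, -6, 12], [0, 1, -2], [0, 0, 2]].
det(A - λI) = 0 gives eigenvalues λ = -2, 1, 2.
For λ=-2: eigenvector (1,0,0).
For λ=1: eigenvector (-2,1,0).
For λ=2: eigenvector (6,-2,1).
General solution: K_1e^(-2t)(1,0,0) + K_2e^(t)(-2,1,0) + K_3e^(2t)(6,-2,1).

x_1(t) = K_1e^(-2t) - 2K_2e^(t) + 6K_3e^(2t), x_2(t) = K_2e^(t) - 2K_3e^(2t), x_3(t) = K_3e^(2t)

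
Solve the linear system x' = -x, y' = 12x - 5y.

x(t) = K_2e^(-t), y(t) = -K_1e^(-5t) + 3K_2e^(-t)

Coefficient matrix A = [[-1, 0], [12, -5]].
Characteristic polynomial det(A - λI) = λ^2 + 6λ + 5 = 0.
Eigenvalues λ = -5, -1.
For λ=-5: (A-λI) row 1 is [4, 0], so an eigenvector is (0, -1).
For λ=-1: (A-λI) row 2 is [12, -4], so an eigenvector is (1, 3).
General solution: K_1e^(-5t)(0,-1) + K_2e^(-t)(1,3).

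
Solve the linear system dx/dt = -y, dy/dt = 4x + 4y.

x(t) = K_1e^(2t) + K_2te^(2t) - 2K_2e^(2t), y(t) = -2K_1e^(2t) - 2K_2te^(2t) + 3K_2e^(2t)

Coefficient matrix A = [[0, -1], [4, 4]].
Characteristic polynomial det(A - λI) = λ^2 - 4λ + 4 = 0.
Single eigenvalue λ = 2 with algebraic multiplicity 2.
Eigenvector v = (1,-2); generalized eigenvector w with (A-λI)w=v is (-2,3).
General solution: e^(2t)[K_1·v + K_2·(t·v + w)].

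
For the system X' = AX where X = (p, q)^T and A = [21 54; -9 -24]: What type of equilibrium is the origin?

saddle

A = [[21,54],[-9,-24]]; det(A-λI) = λ^2 + 3λ - 18.
λ = -6, 3: opposite signs.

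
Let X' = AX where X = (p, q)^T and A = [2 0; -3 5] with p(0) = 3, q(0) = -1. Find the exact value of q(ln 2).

A = [[2,0],[-3,5]]; eigenvalues λ = 5, 2.
Eigenvectors: (0,-1) for λ=5, (1,1) for λ=2.
From the initial condition, c_1 = 4, c_2 = 3.
q(ln 2) = (4)(2^5)(-1) + (3)(2^2)(1) = -116.

-116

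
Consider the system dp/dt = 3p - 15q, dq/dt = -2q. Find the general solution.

Coefficient matrix A = [[3, -15], [0, -2]].
Characteristic polynomial det(A - λI) = λ^2 - λ - 6 = 0.
Eigenvalues λ = -2, 3.
For λ=-2: (A-λI) row 1 is [5, -15], so an eigenvector is (3, 1).
For λ=3: (A-λI) row 1 is [0, -15], so an eigenvector is (-1, 0).
General solution: C_1e^(-2t)(3,1) + C_2e^(3t)(-1,0).

p(t) = 3C_1e^(-2t) - C_2e^(3t), q(t) = C_1e^(-2t)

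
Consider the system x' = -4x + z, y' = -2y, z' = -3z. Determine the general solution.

Coefficient matrix A = [[-4, 0, 1], [0, -2, 0], [0, 0, -3]].
det(A - λI) = 0 gives eigenvalues λ = -4, -3, -2.
For λ=-4: eigenvector (1,0,0).
For λ=-3: eigenvector (1,0,1).
For λ=-2: eigenvector (0,1,0).
General solution: K_1e^(-4t)(1,0,0) + K_2e^(-3t)(1,0,1) + K_3e^(-2t)(0,1,0).

x(t) = K_1e^(-4t) + K_2e^(-3t), y(t) = K_3e^(-2t), z(t) = K_2e^(-3t)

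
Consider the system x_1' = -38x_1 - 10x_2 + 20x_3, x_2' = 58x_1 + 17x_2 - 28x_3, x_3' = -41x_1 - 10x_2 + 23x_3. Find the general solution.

Coefficient matrix A = [[-38, -10, 20], [58, 17, -28], [-41, -10, 23]].
det(A - λI) = 0 gives eigenvalues λ = 2, -3, 3.
For λ=2: eigenvector (1,-2,1).
For λ=-3: eigenvector (2,-3,2).
For λ=3: eigenvector (0,2,1).
General solution: K_1e^(2t)(1,-2,1) + K_2e^(-3t)(2,-3,2) + K_3e^(3t)(0,2,1).

x_1(t) = K_1e^(2t) + 2K_2e^(-3t), x_2(t) = -2K_1e^(2t) - 3K_2e^(-3t) + 2K_3e^(3t), x_3(t) = K_1e^(2t) + 2K_2e^(-3t) + K_3e^(3t)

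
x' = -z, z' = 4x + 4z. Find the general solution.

x(t) = -K_1e^(2t) - K_2te^(2t), z(t) = 2K_1e^(2t) + 2K_2te^(2t) + K_2e^(2t)

Coefficient matrix A = [[0, -1], [4, 4]].
Characteristic polynomial det(A - λI) = λ^2 - 4λ + 4 = 0.
Single eigenvalue λ = 2 with algebraic multiplicity 2.
Eigenvector v = (-1,2); generalized eigenvector w with (A-λI)w=v is (0,1).
General solution: e^(2t)[K_1·v + K_2·(t·v + w)].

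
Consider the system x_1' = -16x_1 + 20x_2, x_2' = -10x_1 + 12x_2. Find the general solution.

Coefficient matrix A = [[-16, 20], [-10, 12]].
Characteristic polynomial det(A - λI) = λ^2 + 4λ + 8 = 0.
Eigenvalues λ = -2 ± 2i (complex conjugate pair).
For λ=-2+2i: an eigenvector is (1,1) - i(3,2) = (1 - 3i, 1 - 2i).
A real fundamental pair from Re and Im of e^((-2+2i)t)v: X_1 = e^(-2t)(cos(2t)·(1,1) + sin(2t)·(3,2)), X_2 = e^(-2t)(sin(2t)·(1,1) - cos(2t)·(3,2)).
General solution: C_1X_1 + C_2X_2.

x_1(t) = 3C_1e^(-2t)sin(2t) + C_1e^(-2t)cos(2t) + C_2e^(-2t)sin(2t) - 3C_2e^(-2t)cos(2t), x_2(t) = 2C_1e^(-2t)sin(2t) + C_1e^(-2t)cos(2t) + C_2e^(-2t)sin(2t) - 2C_2e^(-2t)cos(2t)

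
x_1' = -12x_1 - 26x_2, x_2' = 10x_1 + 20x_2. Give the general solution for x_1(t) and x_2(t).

x_1(t) = -3C_1e^(4t)sin(2t) + 2C_1e^(4t)cos(2t) + 2C_2e^(4t)sin(2t) + 3C_2e^(4t)cos(2t), x_2(t) = 2C_1e^(4t)sin(2t) - C_1e^(4t)cos(2t) - C_2e^(4t)sin(2t) - 2C_2e^(4t)cos(2t)

Coefficient matrix A = [[-12, -26], [10, 20]].
Characteristic polynomial det(A - λI) = λ^2 - 8λ + 20 = 0.
Eigenvalues λ = 4 ± 2i (complex conjugate pair).
For λ=4+2i: an eigenvector is (2,-1) - i(-3,2) = (2 + 3i, -1 - 2i).
A real fundamental pair from Re and Im of e^((4+2i)t)v: X_1 = e^(4t)(cos(2t)·(2,-1) + sin(2t)·(-3,2)), X_2 = e^(4t)(sin(2t)·(2,-1) - cos(2t)·(-3,2)).
General solution: C_1X_1 + C_2X_2.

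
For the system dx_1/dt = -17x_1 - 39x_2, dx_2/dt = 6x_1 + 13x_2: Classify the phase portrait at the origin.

A = [[-17,-39],[6,13]]; det(A-λI) = λ^2 + 4λ + 13.
λ = -2 ± 3i: negative real part.

stable spiral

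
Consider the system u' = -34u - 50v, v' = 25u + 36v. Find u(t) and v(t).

u(t) = -3C_1e^(t)sin(5t) - C_1e^(t)cos(5t) - C_2e^(t)sin(5t) + 3C_2e^(t)cos(5t), v(t) = 2C_1e^(t)sin(5t) + C_1e^(t)cos(5t) + C_2e^(t)sin(5t) - 2C_2e^(t)cos(5t)

Coefficient matrix A = [[-34, -50], [25, 36]].
Characteristic polynomial det(A - λI) = λ^2 - 2λ + 26 = 0.
Eigenvalues λ = 1 ± 5i (complex conjugate pair).
For λ=1+5i: an eigenvector is (-1,1) - i(-3,2) = (-1 + 3i, 1 - 2i).
A real fundamental pair from Re and Im of e^((1+5i)t)v: X_1 = e^(t)(cos(5t)·(-1,1) + sin(5t)·(-3,2)), X_2 = e^(t)(sin(5t)·(-1,1) - cos(5t)·(-3,2)).
General solution: C_1X_1 + C_2X_2.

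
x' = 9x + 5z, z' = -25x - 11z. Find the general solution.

x(t) = -c_1e^(-t)cos(5t) - c_2e^(-t)sin(5t), z(t) = c_1e^(-t)sin(5t) + 2c_1e^(-t)cos(5t) + 2c_2e^(-t)sin(5t) - c_2e^(-t)cos(5t)

Coefficient matrix A = [[9, 5], [-25, -11]].
Characteristic polynomial det(A - λI) = λ^2 + 2λ + 26 = 0.
Eigenvalues λ = -1 ± 5i (complex conjugate pair).
For λ=-1+5i: an eigenvector is (-1,2) - i(0,1) = (-1, 2 - i).
A real fundamental pair from Re and Im of e^((-1+5i)t)v: X_1 = e^(-t)(cos(5t)·(-1,2) + sin(5t)·(0,1)), X_2 = e^(-t)(sin(5t)·(-1,2) - cos(5t)·(0,1)).
General solution: c_1X_1 + c_2X_2.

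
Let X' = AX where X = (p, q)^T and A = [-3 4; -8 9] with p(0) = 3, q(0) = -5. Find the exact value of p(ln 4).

A = [[-3,4],[-8,9]]; eigenvalues λ = 5, 1.
Eigenvectors: (-1,-2) for λ=5, (1,1) for λ=1.
From the initial condition, c_1 = 8, c_2 = 11.
p(ln 4) = (8)(4^5)(-1) + (11)(4^1)(1) = -8148.

-8148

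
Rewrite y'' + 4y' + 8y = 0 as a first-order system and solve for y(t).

Let x_1 = y, x_2 = y'. Then x_1' = x_2 and x_2' = -8x_1 - 4x_2.
A = [[0,1],[-8,-4]]; det(A-λI) = λ^2 + 4λ + 8.
Eigenvalues λ = -2 ± 2i.

y(t) = c_1e^(-2t)cos(2t) + c_2e^(-2t)sin(2t)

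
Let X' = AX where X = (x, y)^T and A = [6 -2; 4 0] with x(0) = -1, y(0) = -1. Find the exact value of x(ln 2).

A = [[6,-2],[4,0]]; eigenvalues λ = 2, 4.
Eigenvectors: (1,2) for λ=2, (1,1) for λ=4.
From the initial condition, c_1 = 0, c_2 = -1.
x(ln 2) = (0)(2^2)(1) + (-1)(2^4)(1) = -16.

-16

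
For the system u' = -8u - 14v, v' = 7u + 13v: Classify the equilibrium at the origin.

A = [[-8,-14],[7,13]]; det(A-λI) = λ^2 - 5λ - 6.
λ = 6, -1: opposite signs.

saddle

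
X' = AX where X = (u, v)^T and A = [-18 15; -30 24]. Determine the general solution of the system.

Coefficient matrix A = [[-18, 15], [-30, 24]].
Characteristic polynomial det(A - λI) = λ^2 - 6λ + 18 = 0.
Eigenvalues λ = 3 ± 3i (complex conjugate pair).
For λ=3+3i: an eigenvector is (2,3) - i(1,1) = (2 - i, 3 - i).
A real fundamental pair from Re and Im of e^((3+3i)t)v: X_1 = e^(3t)(cos(3t)·(2,3) + sin(3t)·(1,1)), X_2 = e^(3t)(sin(3t)·(2,3) - cos(3t)·(1,1)).
General solution: K_1X_1 + K_2X_2.

u(t) = K_1e^(3t)sin(3t) + 2K_1e^(3t)cos(3t) + 2K_2e^(3t)sin(3t) - K_2e^(3t)cos(3t), v(t) = K_1e^(3t)sin(3t) + 3K_1e^(3t)cos(3t) + 3K_2e^(3t)sin(3t) - K_2e^(3t)cos(3t)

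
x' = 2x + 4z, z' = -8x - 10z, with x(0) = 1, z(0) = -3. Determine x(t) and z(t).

x(t) = -e^(-2t) + 2e^(-6t), z(t) = e^(-2t) - 4e^(-6t)

Coefficient matrix A = [[2, 4], [-8, -10]].
Characteristic polynomial det(A - λI) = λ^2 + 8λ + 12 = 0.
Eigenvalues λ = -2, -6.
For λ=-2: (A-λI) row 1 is [4, 4], so an eigenvector is (1, -1).
For λ=-6: (A-λI) row 1 is [8, 4], so an eigenvector is (1, -2).
General solution: K_1e^(-2t)(1,-1) + K_2e^(-6t)(1,-2).
Applying x(0)=1, z(0)=-3 gives K_1=-1, K_2=2.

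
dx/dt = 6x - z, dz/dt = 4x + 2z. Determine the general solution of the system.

x(t) = -C_1e^(4t) - C_2te^(4t), z(t) = -2C_1e^(4t) - 2C_2te^(4t) + C_2e^(4t)

Coefficient matrix A = [[6, -1], [4, 2]].
Characteristic polynomial det(A - λI) = λ^2 - 8λ + 16 = 0.
Single eigenvalue λ = 4 with algebraic multiplicity 2.
Eigenvector v = (-1,-2); generalized eigenvector w with (A-λI)w=v is (0,1).
General solution: e^(4t)[C_1·v + C_2·(t·v + w)].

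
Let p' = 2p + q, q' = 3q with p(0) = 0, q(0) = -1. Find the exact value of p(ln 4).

A = [[2,1],[0,3]]; eigenvalues λ = 2, 3.
Eigenvectors: (1,0) for λ=2, (-1,-1) for λ=3.
From the initial condition, c_1 = 1, c_2 = 1.
p(ln 4) = (1)(4^2)(1) + (1)(4^3)(-1) = -48.

-48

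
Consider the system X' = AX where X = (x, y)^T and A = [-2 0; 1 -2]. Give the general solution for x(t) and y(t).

Coefficient matrix A = [[-2, 0], [1, -2]].
Characteristic polynomial det(A - λI) = λ^2 + 4λ + 4 = 0.
Single eigenvalue λ = -2 with algebraic multiplicity 2.
Eigenvector v = (0,1); generalized eigenvector w with (A-λI)w=v is (1,-3).
General solution: e^(-2t)[C_1·v + C_2·(t·v + w)].

x(t) = C_2e^(-2t), y(t) = C_1e^(-2t) + C_2te^(-2t) - 3C_2e^(-2t)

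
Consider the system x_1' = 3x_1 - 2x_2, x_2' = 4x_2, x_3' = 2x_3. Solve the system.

x_1(t) = K_1e^(3t) - 2K_2e^(4t), x_2(t) = K_2e^(4t), x_3(t) = K_3e^(2t)

Coefficient matrix A = [[3, -2, 0], [0, 4, 0], [0, 0, 2]].
det(A - λI) = 0 gives eigenvalues λ = 3, 4, 2.
For λ=3: eigenvector (1,0,0).
For λ=4: eigenvector (-2,1,0).
For λ=2: eigenvector (0,0,1).
General solution: K_1e^(3t)(1,0,0) + K_2e^(4t)(-2,1,0) + K_3e^(2t)(0,0,1).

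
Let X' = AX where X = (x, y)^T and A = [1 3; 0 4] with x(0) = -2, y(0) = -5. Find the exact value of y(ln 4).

A = [[1,3],[0,4]]; eigenvalues λ = 1, 4.
Eigenvectors: (-1,0) for λ=1, (1,1) for λ=4.
From the initial condition, c_1 = -3, c_2 = -5.
y(ln 4) = (-3)(4^1)(0) + (-5)(4^4)(1) = -1280.

-1280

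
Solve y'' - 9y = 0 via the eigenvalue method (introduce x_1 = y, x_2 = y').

y(t) = K_1e^(-3t) + K_2e^(3t)

Let x_1 = y, x_2 = y'. Then x_1' = x_2 and x_2' = 9x_1.
A = [[0,1],[9,0]]; det(A-λI) = λ^2 - 9.
Eigenvalues λ = -3, 3 with eigenvectors (1,-3), (1,3).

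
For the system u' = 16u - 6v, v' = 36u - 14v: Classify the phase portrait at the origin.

saddle

A = [[16,-6],[36,-14]]; det(A-λI) = λ^2 - 2λ - 8.
λ = 4, -2: opposite signs.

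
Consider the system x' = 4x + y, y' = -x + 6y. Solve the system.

x(t) = -c_1e^(5t) - c_2te^(5t) - 2c_2e^(5t), y(t) = -c_1e^(5t) - c_2te^(5t) - 3c_2e^(5t)

Coefficient matrix A = [[4, 1], [-1, 6]].
Characteristic polynomial det(A - λI) = λ^2 - 10λ + 25 = 0.
Single eigenvalue λ = 5 with algebraic multiplicity 2.
Eigenvector v = (-1,-1); generalized eigenvector w with (A-λI)w=v is (-2,-3).
General solution: e^(5t)[c_1·v + c_2·(t·v + w)].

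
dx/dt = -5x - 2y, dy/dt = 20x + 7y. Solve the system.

Coefficient matrix A = [[-5, -2], [20, 7]].
Characteristic polynomial det(A - λI) = λ^2 - 2λ + 5 = 0.
Eigenvalues λ = 1 ± 2i (complex conjugate pair).
For λ=1+2i: an eigenvector is (0,1) - i(-1,3) = (0 + i, 1 - 3i).
A real fundamental pair from Re and Im of e^((1+2i)t)v: X_1 = e^(t)(cos(2t)·(0,1) + sin(2t)·(-1,3)), X_2 = e^(t)(sin(2t)·(0,1) - cos(2t)·(-1,3)).
General solution: C_1X_1 + C_2X_2.

x(t) = -C_1e^(t)sin(2t) + C_2e^(t)cos(2t), y(t) = 3C_1e^(t)sin(2t) + C_1e^(t)cos(2t) + C_2e^(t)sin(2t) - 3C_2e^(t)cos(2t)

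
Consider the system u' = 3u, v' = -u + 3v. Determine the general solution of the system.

u(t) = K_2e^(3t), v(t) = -K_1e^(3t) - K_2te^(3t) + K_2e^(3t)

Coefficient matrix A = [[3, 0], [-1, 3]].
Characteristic polynomial det(A - λI) = λ^2 - 6λ + 9 = 0.
Single eigenvalue λ = 3 with algebraic multiplicity 2.
Eigenvector v = (0,-1); generalized eigenvector w with (A-λI)w=v is (1,1).
General solution: e^(3t)[K_1·v + K_2·(t·v + w)].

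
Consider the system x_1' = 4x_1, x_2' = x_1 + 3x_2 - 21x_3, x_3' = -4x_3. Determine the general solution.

Coefficient matrix A = [[4, 0, 0], [1, 3, -21], [0, 0, -4]].
det(A - λI) = 0 gives eigenvalues λ = 4, 3, -4.
For λ=4: eigenvector (1,1,0).
For λ=3: eigenvector (0,1,0).
For λ=-4: eigenvector (0,3,1).
General solution: C_1e^(4t)(1,1,0) + C_2e^(3t)(0,1,0) + C_3e^(-4t)(0,3,1).

x_1(t) = C_1e^(4t), x_2(t) = C_1e^(4t) + C_2e^(3t) + 3C_3e^(-4t), x_3(t) = C_3e^(-4t)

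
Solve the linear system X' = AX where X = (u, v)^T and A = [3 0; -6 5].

u(t) = C_2e^(3t), v(t) = -C_1e^(5t) + 3C_2e^(3t)

Coefficient matrix A = [[3, 0], [-6, 5]].
Characteristic polynomial det(A - λI) = λ^2 - 8λ + 15 = 0.
Eigenvalues λ = 5, 3.
For λ=5: (A-λI) row 1 is [-2, 0], so an eigenvector is (0, -1).
For λ=3: (A-λI) row 2 is [-6, 2], so an eigenvector is (1, 3).
General solution: C_1e^(5t)(0,-1) + C_2e^(3t)(1,3).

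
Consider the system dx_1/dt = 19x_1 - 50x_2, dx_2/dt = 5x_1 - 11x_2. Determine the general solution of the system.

Coefficient matrix A = [[19, -50], [5, -11]].
Characteristic polynomial det(A - λI) = λ^2 - 8λ + 41 = 0.
Eigenvalues λ = 4 ± 5i (complex conjugate pair).
For λ=4+5i: an eigenvector is (3,1) - i(-1,0) = (3 + i, 1).
A real fundamental pair from Re and Im of e^((4+5i)t)v: X_1 = e^(4t)(cos(5t)·(3,1) + sin(5t)·(-1,0)), X_2 = e^(4t)(sin(5t)·(3,1) - cos(5t)·(-1,0)).
General solution: C_1X_1 + C_2X_2.

x_1(t) = -C_1e^(4t)sin(5t) + 3C_1e^(4t)cos(5t) + 3C_2e^(4t)sin(5t) + C_2e^(4t)cos(5t), x_2(t) = C_1e^(4t)cos(5t) + C_2e^(4t)sin(5t)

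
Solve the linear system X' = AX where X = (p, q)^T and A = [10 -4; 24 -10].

p(t) = c_1e^(2t) + c_2e^(-2t), q(t) = 2c_1e^(2t) + 3c_2e^(-2t)

Coefficient matrix A = [[10, -4], [24, -10]].
Characteristic polynomial det(A - λI) = λ^2 - 4 = 0.
Eigenvalues λ = 2, -2.
For λ=2: (A-λI) row 1 is [8, -4], so an eigenvector is (1, 2).
For λ=-2: (A-λI) row 1 is [12, -4], so an eigenvector is (1, 3).
General solution: c_1e^(2t)(1,2) + c_2e^(-2t)(1,3).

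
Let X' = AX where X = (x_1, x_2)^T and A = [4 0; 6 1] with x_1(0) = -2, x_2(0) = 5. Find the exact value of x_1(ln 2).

A = [[4,0],[6,1]]; eigenvalues λ = 1, 4.
Eigenvectors: (0,-1) for λ=1, (1,2) for λ=4.
From the initial condition, c_1 = -9, c_2 = -2.
x_1(ln 2) = (-9)(2^1)(0) + (-2)(2^4)(1) = -32.

-32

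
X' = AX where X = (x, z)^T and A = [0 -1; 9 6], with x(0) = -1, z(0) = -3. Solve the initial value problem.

Coefficient matrix A = [[0, -1], [9, 6]].
Characteristic polynomial det(A - λI) = λ^2 - 6λ + 9 = 0.
Single eigenvalue λ = 3 with algebraic multiplicity 2.
Eigenvector v = (1,-3); generalized eigenvector w with (A-λI)w=v is (0,-1).
General solution: e^(3t)[c_1·v + c_2·(t·v + w)].
Applying x(0)=-1, z(0)=-3 gives c_1=-1, c_2=6.

x(t) = 6te^(3t) - e^(3t), z(t) = -18te^(3t) - 3e^(3t)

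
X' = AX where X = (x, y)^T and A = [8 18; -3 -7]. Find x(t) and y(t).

Coefficient matrix A = [[8, 18], [-3, -7]].
Characteristic polynomial det(A - λI) = λ^2 - λ - 2 = 0.
Eigenvalues λ = -1, 2.
For λ=-1: (A-λI) row 1 is [9, 18], so an eigenvector is (-2, 1).
For λ=2: (A-λI) row 1 is [6, 18], so an eigenvector is (-3, 1).
General solution: C_1e^(-t)(-2,1) + C_2e^(2t)(-3,1).

x(t) = -2C_1e^(-t) - 3C_2e^(2t), y(t) = C_1e^(-t) + C_2e^(2t)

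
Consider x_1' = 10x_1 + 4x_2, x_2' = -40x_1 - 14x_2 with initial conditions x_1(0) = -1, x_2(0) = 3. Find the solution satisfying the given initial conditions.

x_1(t) = -e^(-2t)cos(4t), x_2(t) = e^(-2t)sin(4t) + 3e^(-2t)cos(4t)

Coefficient matrix A = [[10, 4], [-40, -14]].
Characteristic polynomial det(A - λI) = λ^2 + 4λ + 20 = 0.
Eigenvalues λ = -2 ± 4i (complex conjugate pair).
For λ=-2+4i: an eigenvector is (1,-3) - i(0,-1) = (1, -3 + i).
A real fundamental pair from Re and Im of e^((-2+4i)t)v: X_1 = e^(-2t)(cos(4t)·(1,-3) + sin(4t)·(0,-1)), X_2 = e^(-2t)(sin(4t)·(1,-3) - cos(4t)·(0,-1)).
General solution: C_1X_1 + C_2X_2.
Applying x_1(0)=-1, x_2(0)=3 gives C_1=-1, C_2=0.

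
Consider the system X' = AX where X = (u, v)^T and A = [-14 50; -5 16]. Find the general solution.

u(t) = -C_1e^(t)sin(5t) - 3C_1e^(t)cos(5t) - 3C_2e^(t)sin(5t) + C_2e^(t)cos(5t), v(t) = -C_1e^(t)cos(5t) - C_2e^(t)sin(5t)

Coefficient matrix A = [[-14, 50], [-5, 16]].
Characteristic polynomial det(A - λI) = λ^2 - 2λ + 26 = 0.
Eigenvalues λ = 1 ± 5i (complex conjugate pair).
For λ=1+5i: an eigenvector is (-3,-1) - i(-1,0) = (-3 + i, -1).
A real fundamental pair from Re and Im of e^((1+5i)t)v: X_1 = e^(t)(cos(5t)·(-3,-1) + sin(5t)·(-1,0)), X_2 = e^(t)(sin(5t)·(-3,-1) - cos(5t)·(-1,0)).
General solution: C_1X_1 + C_2X_2.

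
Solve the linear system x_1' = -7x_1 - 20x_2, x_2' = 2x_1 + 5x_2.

Coefficient matrix A = [[-7, -20], [2, 5]].
Characteristic polynomial det(A - λI) = λ^2 + 2λ + 5 = 0.
Eigenvalues λ = -1 ± 2i (complex conjugate pair).
For λ=-1+2i: an eigenvector is (-1,0) - i(3,-1) = (-1 - 3i, 0 + i).
A real fundamental pair from Re and Im of e^((-1+2i)t)v: X_1 = e^(-t)(cos(2t)·(-1,0) + sin(2t)·(3,-1)), X_2 = e^(-t)(sin(2t)·(-1,0) - cos(2t)·(3,-1)).
General solution: C_1X_1 + C_2X_2.

x_1(t) = 3C_1e^(-t)sin(2t) - C_1e^(-t)cos(2t) - C_2e^(-t)sin(2t) - 3C_2e^(-t)cos(2t), x_2(t) = -C_1e^(-t)sin(2t) + C_2e^(-t)cos(2t)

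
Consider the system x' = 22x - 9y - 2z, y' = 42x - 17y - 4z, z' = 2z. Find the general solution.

Coefficient matrix A = [[22, -9, -2], [42, -17, -4], [0, 0, 2]].
det(A - λI) = 0 gives eigenvalues λ = 4, 1, 2.
For λ=4: eigenvector (1,2,0).
For λ=1: eigenvector (-3,-7,0).
For λ=2: eigenvector (1,2,1).
General solution: K_1e^(4t)(1,2,0) + K_2e^(t)(-3,-7,0) + K_3e^(2t)(1,2,1).

x(t) = K_1e^(4t) - 3K_2e^(t) + K_3e^(2t), y(t) = 2K_1e^(4t) - 7K_2e^(t) + 2K_3e^(2t), z(t) = K_3e^(2t)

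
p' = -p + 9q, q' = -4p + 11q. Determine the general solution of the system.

Coefficient matrix A = [[-1, 9], [-4, 11]].
Characteristic polynomial det(A - λI) = λ^2 - 10λ + 25 = 0.
Single eigenvalue λ = 5 with algebraic multiplicity 2.
Eigenvector v = (-3,-2); generalized eigenvector w with (A-λI)w=v is (-1,-1).
General solution: e^(5t)[C_1·v + C_2·(t·v + w)].

p(t) = -3C_1e^(5t) - 3C_2te^(5t) - C_2e^(5t), q(t) = -2C_1e^(5t) - 2C_2te^(5t) - C_2e^(5t)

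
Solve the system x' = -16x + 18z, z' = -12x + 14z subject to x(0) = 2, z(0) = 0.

x(t) = -4e^(2t) + 6e^(-4t), z(t) = -4e^(2t) + 4e^(-4t)

Coefficient matrix A = [[-16, 18], [-12, 14]].
Characteristic polynomial det(A - λI) = λ^2 + 2λ - 8 = 0.
Eigenvalues λ = 2, -4.
For λ=2: (A-λI) row 1 is [-18, 18], so an eigenvector is (1, 1).
For λ=-4: (A-λI) row 1 is [-12, 18], so an eigenvector is (-3, -2).
General solution: c_1e^(2t)(1,1) + c_2e^(-4t)(-3,-2).
Applying x(0)=2, z(0)=0 gives c_1=-4, c_2=-2.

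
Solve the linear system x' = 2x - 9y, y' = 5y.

x(t) = K_1e^(2t) + 3K_2e^(5t), y(t) = -K_2e^(5t)

Coefficient matrix A = [[2, -9], [0, 5]].
Characteristic polynomial det(A - λI) = λ^2 - 7λ + 10 = 0.
Eigenvalues λ = 2, 5.
For λ=2: (A-λI) row 1 is [0, -9], so an eigenvector is (1, 0).
For λ=5: (A-λI) row 1 is [-3, -9], so an eigenvector is (3, -1).
General solution: K_1e^(2t)(1,0) + K_2e^(5t)(3,-1).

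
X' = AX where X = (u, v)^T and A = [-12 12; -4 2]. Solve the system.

u(t) = -2c_1e^(-6t) - 3c_2e^(-4t), v(t) = -c_1e^(-6t) - 2c_2e^(-4t)

Coefficient matrix A = [[-12, 12], [-4, 2]].
Characteristic polynomial det(A - λI) = λ^2 + 10λ + 24 = 0.
Eigenvalues λ = -6, -4.
For λ=-6: (A-λI) row 1 is [-6, 12], so an eigenvector is (-2, -1).
For λ=-4: (A-λI) row 1 is [-8, 12], so an eigenvector is (-3, -2).
General solution: c_1e^(-6t)(-2,-1) + c_2e^(-4t)(-3,-2).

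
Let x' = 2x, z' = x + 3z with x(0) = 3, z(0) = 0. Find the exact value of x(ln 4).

48

A = [[2,0],[1,3]]; eigenvalues λ = 3, 2.
Eigenvectors: (0,1) for λ=3, (1,-1) for λ=2.
From the initial condition, c_1 = 3, c_2 = 3.
x(ln 4) = (3)(4^3)(0) + (3)(4^2)(1) = 48.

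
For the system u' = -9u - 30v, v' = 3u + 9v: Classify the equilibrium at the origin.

A = [[-9,-30],[3,9]]; det(A-λI) = λ^2 + 9.
λ = 0 ± 3i: zero real part.

center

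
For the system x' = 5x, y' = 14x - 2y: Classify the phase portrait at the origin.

saddle

A = [[5,0],[14,-2]]; det(A-λI) = λ^2 - 3λ - 10.
λ = -2, 5: opposite signs.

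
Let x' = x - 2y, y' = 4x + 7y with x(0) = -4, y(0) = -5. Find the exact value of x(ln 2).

184

A = [[1,-2],[4,7]]; eigenvalues λ = 3, 5.
Eigenvectors: (1,-1) for λ=3, (-1,2) for λ=5.
From the initial condition, c_1 = -13, c_2 = -9.
x(ln 2) = (-13)(2^3)(1) + (-9)(2^5)(-1) = 184.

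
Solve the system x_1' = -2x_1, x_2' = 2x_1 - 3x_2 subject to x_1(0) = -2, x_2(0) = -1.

x_1(t) = -2e^(-2t), x_2(t) = -4e^(-2t) + 3e^(-3t)

Coefficient matrix A = [[-2, 0], [2, -3]].
Characteristic polynomial det(A - λI) = λ^2 + 5λ + 6 = 0.
Eigenvalues λ = -2, -3.
For λ=-2: (A-λI) row 2 is [2, -1], so an eigenvector is (-1, -2).
For λ=-3: (A-λI) row 1 is [1, 0], so an eigenvector is (0, 1).
General solution: C_1e^(-2t)(-1,-2) + C_2e^(-3t)(0,1).
Applying x_1(0)=-2, x_2(0)=-1 gives C_1=2, C_2=3.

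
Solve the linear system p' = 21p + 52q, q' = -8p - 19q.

Coefficient matrix A = [[21, 52], [-8, -19]].
Characteristic polynomial det(A - λI) = λ^2 - 2λ + 17 = 0.
Eigenvalues λ = 1 ± 4i (complex conjugate pair).
For λ=1+4i: an eigenvector is (3,-1) - i(2,-1) = (3 - 2i, -1 + i).
A real fundamental pair from Re and Im of e^((1+4i)t)v: X_1 = e^(t)(cos(4t)·(3,-1) + sin(4t)·(2,-1)), X_2 = e^(t)(sin(4t)·(3,-1) - cos(4t)·(2,-1)).
General solution: K_1X_1 + K_2X_2.

p(t) = 2K_1e^(t)sin(4t) + 3K_1e^(t)cos(4t) + 3K_2e^(t)sin(4t) - 2K_2e^(t)cos(4t), q(t) = -K_1e^(t)sin(4t) - K_1e^(t)cos(4t) - K_2e^(t)sin(4t) + K_2e^(t)cos(4t)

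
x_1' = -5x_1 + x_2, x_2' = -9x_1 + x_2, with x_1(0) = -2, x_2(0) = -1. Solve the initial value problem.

x_1(t) = 5te^(-2t) - 2e^(-2t), x_2(t) = 15te^(-2t) - e^(-2t)

Coefficient matrix A = [[-5, 1], [-9, 1]].
Characteristic polynomial det(A - λI) = λ^2 + 4λ + 4 = 0.
Single eigenvalue λ = -2 with algebraic multiplicity 2.
Eigenvector v = (1,3); generalized eigenvector w with (A-λI)w=v is (-1,-2).
General solution: e^(-2t)[c_1·v + c_2·(t·v + w)].
Applying x_1(0)=-2, x_2(0)=-1 gives c_1=3, c_2=5.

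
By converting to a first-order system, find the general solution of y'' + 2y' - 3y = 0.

y(t) = c_1e^(t) + c_2e^(-3t)

Let x_1 = y, x_2 = y'. Then x_1' = x_2 and x_2' = 3x_1 - 2x_2.
A = [[0,1],[3,-2]]; det(A-λI) = λ^2 + 2λ - 3.
Eigenvalues λ = 1, -3 with eigenvectors (1,1), (1,-3).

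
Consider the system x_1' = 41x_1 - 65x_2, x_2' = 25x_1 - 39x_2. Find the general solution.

x_1(t) = -2K_1e^(t)sin(5t) + 3K_1e^(t)cos(5t) + 3K_2e^(t)sin(5t) + 2K_2e^(t)cos(5t), x_2(t) = -K_1e^(t)sin(5t) + 2K_1e^(t)cos(5t) + 2K_2e^(t)sin(5t) + K_2e^(t)cos(5t)

Coefficient matrix A = [[41, -65], [25, -39]].
Characteristic polynomial det(A - λI) = λ^2 - 2λ + 26 = 0.
Eigenvalues λ = 1 ± 5i (complex conjugate pair).
For λ=1+5i: an eigenvector is (3,2) - i(-2,-1) = (3 + 2i, 2 + i).
A real fundamental pair from Re and Im of e^((1+5i)t)v: X_1 = e^(t)(cos(5t)·(3,2) + sin(5t)·(-2,-1)), X_2 = e^(t)(sin(5t)·(3,2) - cos(5t)·(-2,-1)).
General solution: K_1X_1 + K_2X_2.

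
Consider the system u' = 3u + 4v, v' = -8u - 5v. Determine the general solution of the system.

Coefficient matrix A = [[3, 4], [-8, -5]].
Characteristic polynomial det(A - λI) = λ^2 + 2λ + 17 = 0.
Eigenvalues λ = -1 ± 4i (complex conjugate pair).
For λ=-1+4i: an eigenvector is (0,1) - i(1,-1) = (0 - i, 1 + i).
A real fundamental pair from Re and Im of e^((-1+4i)t)v: X_1 = e^(-t)(cos(4t)·(0,1) + sin(4t)·(1,-1)), X_2 = e^(-t)(sin(4t)·(0,1) - cos(4t)·(1,-1)).
General solution: K_1X_1 + K_2X_2.

u(t) = K_1e^(-t)sin(4t) - K_2e^(-t)cos(4t), v(t) = -K_1e^(-t)sin(4t) + K_1e^(-t)cos(4t) + K_2e^(-t)sin(4t) + K_2e^(-t)cos(4t)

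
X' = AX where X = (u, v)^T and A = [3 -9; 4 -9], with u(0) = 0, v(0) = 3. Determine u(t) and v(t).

Coefficient matrix A = [[3, -9], [4, -9]].
Characteristic polynomial det(A - λI) = λ^2 + 6λ + 9 = 0.
Single eigenvalue λ = -3 with algebraic multiplicity 2.
Eigenvector v = (-3,-2); generalized eigenvector w with (A-λI)w=v is (1,1).
General solution: e^(-3t)[c_1·v + c_2·(t·v + w)].
Applying u(0)=0, v(0)=3 gives c_1=3, c_2=9.

u(t) = -27te^(-3t), v(t) = -18te^(-3t) + 3e^(-3t)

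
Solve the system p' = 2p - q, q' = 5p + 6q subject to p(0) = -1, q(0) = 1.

p(t) = e^(4t)sin(t) - e^(4t)cos(t), q(t) = -3e^(4t)sin(t) + e^(4t)cos(t)

Coefficient matrix A = [[2, -1], [5, 6]].
Characteristic polynomial det(A - λI) = λ^2 - 8λ + 17 = 0.
Eigenvalues λ = 4 ± i (complex conjugate pair).
For λ=4+i: an eigenvector is (1,-2) - i(0,1) = (1, -2 - i).
A real fundamental pair from Re and Im of e^((4+i)t)v: X_1 = e^(4t)(cos(t)·(1,-2) + sin(t)·(0,1)), X_2 = e^(4t)(sin(t)·(1,-2) - cos(t)·(0,1)).
General solution: c_1X_1 + c_2X_2.
Applying p(0)=-1, q(0)=1 gives c_1=-1, c_2=1.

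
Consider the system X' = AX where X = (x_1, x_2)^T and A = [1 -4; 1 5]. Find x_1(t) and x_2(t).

Coefficient matrix A = [[1, -4], [1, 5]].
Characteristic polynomial det(A - λI) = λ^2 - 6λ + 9 = 0.
Single eigenvalue λ = 3 with algebraic multiplicity 2.
Eigenvector v = (2,-1); generalized eigenvector w with (A-λI)w=v is (-3,1).
General solution: e^(3t)[C_1·v + C_2·(t·v + w)].

x_1(t) = 2C_1e^(3t) + 2C_2te^(3t) - 3C_2e^(3t), x_2(t) = -C_1e^(3t) - C_2te^(3t) + C_2e^(3t)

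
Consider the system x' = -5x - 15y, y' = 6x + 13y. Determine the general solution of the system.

Coefficient matrix A = [[-5, -15], [6, 13]].
Characteristic polynomial det(A - λI) = λ^2 - 8λ + 25 = 0.
Eigenvalues λ = 4 ± 3i (complex conjugate pair).
For λ=4+3i: an eigenvector is (2,-1) - i(-1,1) = (2 + i, -1 - i).
A real fundamental pair from Re and Im of e^((4+3i)t)v: X_1 = e^(4t)(cos(3t)·(2,-1) + sin(3t)·(-1,1)), X_2 = e^(4t)(sin(3t)·(2,-1) - cos(3t)·(-1,1)).
General solution: C_1X_1 + C_2X_2.

x(t) = -C_1e^(4t)sin(3t) + 2C_1e^(4t)cos(3t) + 2C_2e^(4t)sin(3t) + C_2e^(4t)cos(3t), y(t) = C_1e^(4t)sin(3t) - C_1e^(4t)cos(3t) - C_2e^(4t)sin(3t) - C_2e^(4t)cos(3t)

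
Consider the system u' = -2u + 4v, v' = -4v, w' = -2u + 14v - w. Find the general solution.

u(t) = C_1e^(-2t) - 2C_2e^(-4t), v(t) = C_2e^(-4t), w(t) = 2C_1e^(-2t) - 6C_2e^(-4t) + C_3e^(-t)

Coefficient matrix A = [[-2, 4, 0], [0, -4, 0], [-2, 14, -1]].
det(A - λI) = 0 gives eigenvalues λ = -2, -4, -1.
For λ=-2: eigenvector (1,0,2).
For λ=-4: eigenvector (-2,1,-6).
For λ=-1: eigenvector (0,0,1).
General solution: C_1e^(-2t)(1,0,2) + C_2e^(-4t)(-2,1,-6) + C_3e^(-t)(0,0,1).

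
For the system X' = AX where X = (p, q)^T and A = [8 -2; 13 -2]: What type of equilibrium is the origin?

unstable spiral

A = [[8,-2],[13,-2]]; det(A-λI) = λ^2 - 6λ + 10.
λ = 3 ± i: positive real part.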